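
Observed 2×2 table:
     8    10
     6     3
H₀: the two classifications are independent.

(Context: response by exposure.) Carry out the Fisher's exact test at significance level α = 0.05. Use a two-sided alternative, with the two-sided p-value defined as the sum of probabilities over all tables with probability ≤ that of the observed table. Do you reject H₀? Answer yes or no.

Margins: r₁=18, r₂=9, c₁=14, c₂=13, n=27
p_obs = C(18,8)·C(9,6)/C(27,14); sum pmf over tables with pmf ≤ p_obs
p-value (two-sided) = 0.41971
At α=0.05: p ≥ α → fail to reject H₀

reject H₀: no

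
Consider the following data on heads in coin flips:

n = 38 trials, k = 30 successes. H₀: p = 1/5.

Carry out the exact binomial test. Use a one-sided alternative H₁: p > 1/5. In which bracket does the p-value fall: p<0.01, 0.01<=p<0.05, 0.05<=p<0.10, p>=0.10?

Exact binomial: n=38, k=30, p₀=1/5=0.2000
P(X≥30) from Σ C(n,i)·p₀^i·(1−p₀)^(n−i)
p-value (one-sided, H₁ greater) = 0.00000
→ bracket: p<0.01

p-value bracket: p<0.01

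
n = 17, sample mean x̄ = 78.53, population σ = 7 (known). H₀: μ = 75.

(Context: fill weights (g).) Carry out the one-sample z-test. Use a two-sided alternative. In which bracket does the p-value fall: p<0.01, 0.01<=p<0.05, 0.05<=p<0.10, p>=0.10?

p-value bracket: 0.01<=p<0.05

SE = σ/√n = 7/√17 = 1.6977
z = (x̄−μ₀)/SE = (78.53−75)/1.6977 = 2.0792
p-value (two-sided) = 0.03760
→ bracket: 0.01<=p<0.05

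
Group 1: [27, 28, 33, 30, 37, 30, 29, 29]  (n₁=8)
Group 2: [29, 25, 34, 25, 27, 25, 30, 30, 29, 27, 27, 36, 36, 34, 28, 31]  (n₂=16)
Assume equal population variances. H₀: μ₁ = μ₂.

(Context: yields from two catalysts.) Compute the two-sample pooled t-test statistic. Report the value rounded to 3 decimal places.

test statistic = 0.524

x̄₁=30.375, s₁=3.204, n₁=8
x̄₂=29.562, s₂=3.741, n₂=16
s_p² = [7·3.204² + 15·3.741²]/22 = 12.8097
SE = √(s_p²·(1/8+1/16)) = 1.5498
t = (30.375−29.562)/1.5498 = 0.5243
df = 22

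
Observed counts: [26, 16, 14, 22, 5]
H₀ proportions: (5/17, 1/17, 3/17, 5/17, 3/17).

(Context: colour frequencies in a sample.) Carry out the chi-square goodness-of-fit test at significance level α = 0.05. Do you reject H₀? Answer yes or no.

n = 83; E_i = n·p_i = [24.41, 4.88, 14.65, 24.41, 14.65]
χ² = (26−24.41)²/24.41 + (16−4.88)²/4.88 + (14−14.65)²/14.65 + (22−24.41)²/24.41 + (5−14.65)²/14.65 = 32.0402
df = 4
p-value (upper-tail) = 0.00000
At α=0.05: p < α → reject H₀

reject H₀: yes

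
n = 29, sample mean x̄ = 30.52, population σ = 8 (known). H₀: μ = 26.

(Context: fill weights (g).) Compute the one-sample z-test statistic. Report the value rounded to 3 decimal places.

SE = σ/√n = 8/√29 = 1.4856
z = (x̄−μ₀)/SE = (30.52−26)/1.4856 = 3.0426

test statistic = 3.043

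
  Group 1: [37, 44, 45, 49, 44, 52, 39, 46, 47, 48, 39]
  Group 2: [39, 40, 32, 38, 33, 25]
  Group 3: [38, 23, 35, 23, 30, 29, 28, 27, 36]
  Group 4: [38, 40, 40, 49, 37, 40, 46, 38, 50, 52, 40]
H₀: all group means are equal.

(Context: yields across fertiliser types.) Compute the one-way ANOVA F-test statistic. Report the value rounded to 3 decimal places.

Group means [44.55, 34.50, 29.89, 42.73], grand mean 38.811
SSB = Σnᵢ(x̄ᵢ−x̄)² = 1358.378; SSW = ΣΣ(x−x̄ᵢ)² = 909.298
MSB = 1358.378/3 = 452.7926; MSW = 909.298/33 = 27.5545
F = MSB/MSW = 16.4326
df = (3, 33)

test statistic = 16.433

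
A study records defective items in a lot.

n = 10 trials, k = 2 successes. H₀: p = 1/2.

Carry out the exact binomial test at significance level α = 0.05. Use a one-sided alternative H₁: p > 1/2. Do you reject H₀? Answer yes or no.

Exact binomial: n=10, k=2, p₀=1/2=0.5000
P(X≥2) from Σ C(n,i)·p₀^i·(1−p₀)^(n−i)
p-value (one-sided, H₁ greater) = 0.98926
At α=0.05: p ≥ α → fail to reject H₀

reject H₀: no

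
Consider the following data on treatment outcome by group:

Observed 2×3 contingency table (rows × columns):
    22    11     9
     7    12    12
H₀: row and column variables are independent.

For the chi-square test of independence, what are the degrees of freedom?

df = (r−1)(c−1) = (2−1)·(3−1) = 2

degrees of freedom = 2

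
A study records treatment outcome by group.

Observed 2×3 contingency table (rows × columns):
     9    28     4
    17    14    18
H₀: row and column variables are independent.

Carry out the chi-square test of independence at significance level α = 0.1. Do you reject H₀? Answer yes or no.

reject H₀: yes

Row totals [41, 49], col totals [26, 42, 22], n=90
χ² = (9−11.84)²/11.84 + (28−19.13)²/19.13 + (4−10.02)²/10.02 + (17−14.16)²/14.16 + (14−22.87)²/22.87 + (18−11.98)²/11.98 = 15.4482
df = 2
p-value (upper-tail) = 0.00044
At α=0.1: p < α → reject H₀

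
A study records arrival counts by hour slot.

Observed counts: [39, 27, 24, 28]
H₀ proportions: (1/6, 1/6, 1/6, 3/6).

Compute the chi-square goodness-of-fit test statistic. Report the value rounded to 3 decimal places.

n = 118; E_i = n·p_i = [19.67, 19.67, 19.67, 59.00]
χ² = (39−19.67)²/19.67 + (27−19.67)²/19.67 + (24−19.67)²/19.67 + (28−59.00)²/59.00 = 38.9831
df = 3

test statistic = 38.983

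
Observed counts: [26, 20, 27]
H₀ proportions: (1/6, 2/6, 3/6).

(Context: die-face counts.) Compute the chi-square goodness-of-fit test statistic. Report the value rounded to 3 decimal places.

n = 73; E_i = n·p_i = [12.17, 24.33, 36.50]
χ² = (26−12.17)²/12.17 + (20−24.33)²/24.33 + (27−36.50)²/36.50 = 18.9726
df = 2

test statistic = 18.973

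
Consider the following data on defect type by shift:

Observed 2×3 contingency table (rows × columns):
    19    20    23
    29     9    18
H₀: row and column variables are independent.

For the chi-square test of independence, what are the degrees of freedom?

df = (r−1)(c−1) = (2−1)·(3−1) = 2

degrees of freedom = 2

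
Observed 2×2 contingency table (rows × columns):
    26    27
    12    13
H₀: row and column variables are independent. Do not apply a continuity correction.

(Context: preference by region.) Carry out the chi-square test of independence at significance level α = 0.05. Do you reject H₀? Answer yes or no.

Row totals [53, 25], col totals [38, 40], n=78
χ² = (26−25.82)²/25.82 + (27−27.18)²/27.18 + (12−12.18)²/12.18 + (13−12.82)²/12.82 = 0.0076
df = 1
p-value (upper-tail) = 0.93057
At α=0.05: p ≥ α → fail to reject H₀

reject H₀: no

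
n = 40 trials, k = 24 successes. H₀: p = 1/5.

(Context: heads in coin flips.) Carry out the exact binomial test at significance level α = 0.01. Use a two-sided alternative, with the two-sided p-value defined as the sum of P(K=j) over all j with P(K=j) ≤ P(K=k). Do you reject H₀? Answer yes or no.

reject H₀: yes

Exact binomial: n=40, k=24, p₀=1/5=0.2000
P(X=j) = C(n,j)·p₀^j·(1−p₀)^(n−j); p = Σ P(X=j) over j with P(X=j) ≤ P(X=24)
p-value (two-sided) = 0.00000
At α=0.01: p < α → reject H₀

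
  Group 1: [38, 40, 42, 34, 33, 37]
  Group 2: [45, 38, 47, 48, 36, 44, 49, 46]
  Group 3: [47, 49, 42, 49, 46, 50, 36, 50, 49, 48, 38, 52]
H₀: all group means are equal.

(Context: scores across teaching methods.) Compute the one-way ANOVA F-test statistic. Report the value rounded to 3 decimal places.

test statistic = 7.641

Group means [37.33, 44.12, 46.33], grand mean 43.577
SSB = Σnᵢ(x̄ᵢ−x̄)² = 327.471; SSW = ΣΣ(x−x̄ᵢ)² = 492.875
MSB = 327.471/2 = 163.7356; MSW = 492.875/23 = 21.4293
F = MSB/MSW = 7.6407
df = (2, 23)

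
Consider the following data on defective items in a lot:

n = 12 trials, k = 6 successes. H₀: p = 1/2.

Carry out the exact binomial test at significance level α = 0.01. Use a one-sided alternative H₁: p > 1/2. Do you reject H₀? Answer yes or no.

Exact binomial: n=12, k=6, p₀=1/2=0.5000
P(X≥6) from Σ C(n,i)·p₀^i·(1−p₀)^(n−i)
p-value (one-sided, H₁ greater) = 0.61279
At α=0.01: p ≥ α → fail to reject H₀

reject H₀: no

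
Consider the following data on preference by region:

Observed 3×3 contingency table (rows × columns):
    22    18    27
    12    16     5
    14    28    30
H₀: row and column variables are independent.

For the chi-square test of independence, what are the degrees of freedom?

df = (r−1)(c−1) = (3−1)·(3−1) = 4

degrees of freedom = 4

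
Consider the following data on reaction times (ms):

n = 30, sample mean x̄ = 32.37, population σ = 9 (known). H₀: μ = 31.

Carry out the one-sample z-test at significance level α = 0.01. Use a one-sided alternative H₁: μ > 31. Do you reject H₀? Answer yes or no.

reject H₀: no

SE = σ/√n = 9/√30 = 1.6432
z = (x̄−μ₀)/SE = (32.37−31)/1.6432 = 0.8338
p-value (one-sided, H₁ greater) = 0.20221
At α=0.01: p ≥ α → fail to reject H₀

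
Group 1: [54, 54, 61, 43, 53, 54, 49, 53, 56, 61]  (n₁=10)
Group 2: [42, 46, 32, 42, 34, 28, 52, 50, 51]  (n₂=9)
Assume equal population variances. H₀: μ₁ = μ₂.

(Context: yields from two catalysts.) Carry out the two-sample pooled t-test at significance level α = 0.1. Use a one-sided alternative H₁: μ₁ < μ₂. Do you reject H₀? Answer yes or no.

x̄₁=53.800, s₁=5.266, n₁=10
x̄₂=41.889, s₂=8.810, n₂=9
s_p² = [9·5.266² + 8·8.810²]/17 = 51.2052
SE = √(s_p²·(1/10+1/9)) = 3.2879
t = (53.800−41.889)/3.2879 = 3.6228
df = 17
p-value (one-sided, H₁ less) = 0.99895
At α=0.1: p ≥ α → fail to reject H₀

reject H₀: no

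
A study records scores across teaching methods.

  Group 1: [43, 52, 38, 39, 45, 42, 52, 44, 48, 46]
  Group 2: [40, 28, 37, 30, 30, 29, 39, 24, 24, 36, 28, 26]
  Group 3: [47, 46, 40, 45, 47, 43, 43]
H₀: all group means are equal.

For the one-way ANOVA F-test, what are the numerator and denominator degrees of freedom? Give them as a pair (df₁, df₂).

degrees of freedom = [2, 26]

k = 3 groups, N = 29 total
df = (k−1, N−k) = (3−1, 29−3) = (2, 26)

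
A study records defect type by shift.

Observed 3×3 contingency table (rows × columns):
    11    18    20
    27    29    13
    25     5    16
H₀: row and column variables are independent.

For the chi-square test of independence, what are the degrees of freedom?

degrees of freedom = 4

df = (r−1)(c−1) = (3−1)·(3−1) = 4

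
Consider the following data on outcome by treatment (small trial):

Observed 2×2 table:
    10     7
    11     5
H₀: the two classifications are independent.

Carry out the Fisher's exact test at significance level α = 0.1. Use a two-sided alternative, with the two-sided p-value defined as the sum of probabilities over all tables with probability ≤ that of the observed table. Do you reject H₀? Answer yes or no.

Margins: r₁=17, r₂=16, c₁=21, c₂=12, n=33
p_obs = C(17,10)·C(16,11)/C(33,21); sum pmf over tables with pmf ≤ p_obs
p-value (two-sided) = 0.72068
At α=0.1: p ≥ α → fail to reject H₀

reject H₀: no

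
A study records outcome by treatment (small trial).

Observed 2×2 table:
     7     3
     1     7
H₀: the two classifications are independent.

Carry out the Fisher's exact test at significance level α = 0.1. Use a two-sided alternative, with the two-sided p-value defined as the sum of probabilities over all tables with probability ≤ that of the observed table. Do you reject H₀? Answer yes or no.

Margins: r₁=10, r₂=8, c₁=8, c₂=10, n=18
p_obs = C(10,7)·C(8,1)/C(18,8); sum pmf over tables with pmf ≤ p_obs
p-value (two-sided) = 0.02482
At α=0.1: p < α → reject H₀

reject H₀: yes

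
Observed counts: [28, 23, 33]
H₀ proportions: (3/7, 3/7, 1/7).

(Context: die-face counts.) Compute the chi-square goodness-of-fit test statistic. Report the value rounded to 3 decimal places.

n = 84; E_i = n·p_i = [36.00, 36.00, 12.00]
χ² = (28−36.00)²/36.00 + (23−36.00)²/36.00 + (33−12.00)²/12.00 = 43.2222
df = 2

test statistic = 43.222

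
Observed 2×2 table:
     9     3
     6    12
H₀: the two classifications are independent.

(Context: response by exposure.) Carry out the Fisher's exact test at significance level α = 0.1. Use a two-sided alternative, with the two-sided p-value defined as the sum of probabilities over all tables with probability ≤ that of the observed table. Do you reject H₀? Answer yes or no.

Margins: r₁=12, r₂=18, c₁=15, c₂=15, n=30
p_obs = C(12,9)·C(18,6)/C(30,15); sum pmf over tables with pmf ≤ p_obs
p-value (two-sided) = 0.06043
At α=0.1: p < α → reject H₀

reject H₀: yes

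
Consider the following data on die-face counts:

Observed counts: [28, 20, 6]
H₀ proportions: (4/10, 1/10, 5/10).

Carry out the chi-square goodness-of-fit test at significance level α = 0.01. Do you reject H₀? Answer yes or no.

n = 54; E_i = n·p_i = [21.60, 5.40, 27.00]
χ² = (28−21.60)²/21.60 + (20−5.40)²/5.40 + (6−27.00)²/27.00 = 57.7037
df = 2
p-value (upper-tail) = 0.00000
At α=0.01: p < α → reject H₀

reject H₀: yes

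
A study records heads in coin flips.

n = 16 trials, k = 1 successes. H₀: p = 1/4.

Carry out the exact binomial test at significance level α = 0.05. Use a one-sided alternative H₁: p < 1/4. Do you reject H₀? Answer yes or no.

reject H₀: no

Exact binomial: n=16, k=1, p₀=1/4=0.2500
P(X≤1) from Σ C(n,i)·p₀^i·(1−p₀)^(n−i)
p-value (one-sided, H₁ less) = 0.06348
At α=0.05: p ≥ α → fail to reject H₀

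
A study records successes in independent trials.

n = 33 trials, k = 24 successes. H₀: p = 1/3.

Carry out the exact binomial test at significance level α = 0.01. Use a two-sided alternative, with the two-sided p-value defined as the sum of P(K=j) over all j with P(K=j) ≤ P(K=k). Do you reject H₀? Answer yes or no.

Exact binomial: n=33, k=24, p₀=1/3=0.3333
P(X=j) = C(n,j)·p₀^j·(1−p₀)^(n−j); p = Σ P(X=j) over j with P(X=j) ≤ P(X=24)
p-value (two-sided) = 0.00001
At α=0.01: p < α → reject H₀

reject H₀: yes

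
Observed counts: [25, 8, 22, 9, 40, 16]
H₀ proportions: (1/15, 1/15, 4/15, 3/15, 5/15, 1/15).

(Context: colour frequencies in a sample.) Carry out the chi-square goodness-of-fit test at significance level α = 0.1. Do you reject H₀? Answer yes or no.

n = 120; E_i = n·p_i = [8.00, 8.00, 32.00, 24.00, 40.00, 8.00]
χ² = (25−8.00)²/8.00 + (8−8.00)²/8.00 + (22−32.00)²/32.00 + (9−24.00)²/24.00 + (40−40.00)²/40.00 + (16−8.00)²/8.00 = 56.6250
df = 5
p-value (upper-tail) = 0.00000
At α=0.1: p < α → reject H₀

reject H₀: yes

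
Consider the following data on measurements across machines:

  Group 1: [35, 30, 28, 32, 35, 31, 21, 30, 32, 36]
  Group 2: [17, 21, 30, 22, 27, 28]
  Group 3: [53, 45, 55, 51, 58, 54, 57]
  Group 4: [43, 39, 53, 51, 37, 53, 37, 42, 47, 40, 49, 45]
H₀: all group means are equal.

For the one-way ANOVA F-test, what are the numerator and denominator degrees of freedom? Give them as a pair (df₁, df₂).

k = 4 groups, N = 35 total
df = (k−1, N−k) = (4−1, 35−4) = (3, 31)

degrees of freedom = [3, 31]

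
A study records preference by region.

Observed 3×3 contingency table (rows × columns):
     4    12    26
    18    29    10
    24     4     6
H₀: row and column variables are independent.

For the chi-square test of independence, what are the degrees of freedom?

df = (r−1)(c−1) = (3−1)·(3−1) = 4

degrees of freedom = 4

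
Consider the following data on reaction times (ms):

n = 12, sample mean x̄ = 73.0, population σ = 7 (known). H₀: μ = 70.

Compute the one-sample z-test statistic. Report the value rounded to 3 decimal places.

test statistic = 1.485

SE = σ/√n = 7/√12 = 2.0207
z = (x̄−μ₀)/SE = (73.0−70)/2.0207 = 1.4846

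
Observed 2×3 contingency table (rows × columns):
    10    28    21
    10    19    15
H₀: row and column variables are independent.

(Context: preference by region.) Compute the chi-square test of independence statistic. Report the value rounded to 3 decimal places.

Row totals [59, 44], col totals [20, 47, 36], n=103
χ² = (10−11.46)²/11.46 + (28−26.92)²/26.92 + (21−20.62)²/20.62 + (10−8.54)²/8.54 + (19−20.08)²/20.08 + (15−15.38)²/15.38 = 0.5506
df = 2

test statistic = 0.551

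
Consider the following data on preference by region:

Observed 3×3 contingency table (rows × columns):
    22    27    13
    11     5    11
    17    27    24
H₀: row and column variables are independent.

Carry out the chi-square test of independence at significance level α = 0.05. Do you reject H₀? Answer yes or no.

reject H₀: no

Row totals [62, 27, 68], col totals [50, 59, 48], n=157
χ² = (22−19.75)²/19.75 + (27−23.30)²/23.30 + (13−18.96)²/18.96 + (11−8.60)²/8.60 + (5−10.15)²/10.15 + (11−8.25)²/8.25 + (17−21.66)²/21.66 + (27−25.55)²/25.55 + (24−20.79)²/20.79 = 8.4888
df = 4
p-value (upper-tail) = 0.07523
At α=0.05: p ≥ α → fail to reject H₀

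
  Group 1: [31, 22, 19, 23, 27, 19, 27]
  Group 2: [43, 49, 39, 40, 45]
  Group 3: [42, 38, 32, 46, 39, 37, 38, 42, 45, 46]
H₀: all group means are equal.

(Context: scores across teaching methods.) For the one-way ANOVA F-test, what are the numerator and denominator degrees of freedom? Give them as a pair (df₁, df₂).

k = 3 groups, N = 22 total
df = (k−1, N−k) = (3−1, 22−3) = (2, 19)

degrees of freedom = [2, 19]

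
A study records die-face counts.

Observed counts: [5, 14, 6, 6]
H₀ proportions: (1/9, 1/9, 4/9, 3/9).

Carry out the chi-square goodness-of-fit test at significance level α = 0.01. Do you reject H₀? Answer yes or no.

reject H₀: yes

n = 31; E_i = n·p_i = [3.44, 3.44, 13.78, 10.33]
χ² = (5−3.44)²/3.44 + (14−3.44)²/3.44 + (6−13.78)²/13.78 + (6−10.33)²/10.33 = 39.2581
df = 3
p-value (upper-tail) = 0.00000
At α=0.01: p < α → reject H₀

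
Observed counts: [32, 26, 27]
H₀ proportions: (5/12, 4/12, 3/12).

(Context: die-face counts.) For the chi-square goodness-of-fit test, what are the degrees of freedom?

df = k − 1 = 3 − 1 = 2

degrees of freedom = 2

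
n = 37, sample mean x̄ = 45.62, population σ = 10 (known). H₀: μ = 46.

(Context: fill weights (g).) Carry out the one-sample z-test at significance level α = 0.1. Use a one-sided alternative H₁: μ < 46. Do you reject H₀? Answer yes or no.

reject H₀: no

SE = σ/√n = 10/√37 = 1.6440
z = (x̄−μ₀)/SE = (45.62−46)/1.6440 = -0.2311
p-value (one-sided, H₁ less) = 0.40860
At α=0.1: p ≥ α → fail to reject H₀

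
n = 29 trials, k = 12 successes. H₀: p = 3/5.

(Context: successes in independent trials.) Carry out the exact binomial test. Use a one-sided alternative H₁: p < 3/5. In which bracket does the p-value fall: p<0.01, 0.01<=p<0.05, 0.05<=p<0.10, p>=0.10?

Exact binomial: n=29, k=12, p₀=3/5=0.6000
P(X≤12) from Σ C(n,i)·p₀^i·(1−p₀)^(n−i)
p-value (one-sided, H₁ less) = 0.03288
→ bracket: 0.01<=p<0.05

p-value bracket: 0.01<=p<0.05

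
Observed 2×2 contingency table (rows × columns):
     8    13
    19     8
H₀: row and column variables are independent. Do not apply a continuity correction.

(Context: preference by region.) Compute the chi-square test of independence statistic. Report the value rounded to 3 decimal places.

Row totals [21, 27], col totals [27, 21], n=48
χ² = (8−11.81)²/11.81 + (13−9.19)²/9.19 + (19−15.19)²/15.19 + (8−11.81)²/11.81 = 5.0001
df = 1

test statistic = 5.000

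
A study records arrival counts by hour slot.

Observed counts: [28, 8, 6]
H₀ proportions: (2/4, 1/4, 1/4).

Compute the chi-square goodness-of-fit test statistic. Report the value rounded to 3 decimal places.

test statistic = 4.857

n = 42; E_i = n·p_i = [21.00, 10.50, 10.50]
χ² = (28−21.00)²/21.00 + (8−10.50)²/10.50 + (6−10.50)²/10.50 = 4.8571
df = 2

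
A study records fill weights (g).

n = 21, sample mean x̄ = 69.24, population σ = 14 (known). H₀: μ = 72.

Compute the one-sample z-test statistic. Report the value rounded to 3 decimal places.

test statistic = -0.903

SE = σ/√n = 14/√21 = 3.0551
z = (x̄−μ₀)/SE = (69.24−72)/3.0551 = -0.9034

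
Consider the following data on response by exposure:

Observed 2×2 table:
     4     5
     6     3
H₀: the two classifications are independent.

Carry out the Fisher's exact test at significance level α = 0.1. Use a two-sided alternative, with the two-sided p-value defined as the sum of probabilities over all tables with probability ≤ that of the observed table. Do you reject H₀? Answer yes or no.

reject H₀: no

Margins: r₁=9, r₂=9, c₁=10, c₂=8, n=18
p_obs = C(9,4)·C(9,6)/C(18,10); sum pmf over tables with pmf ≤ p_obs
p-value (two-sided) = 0.63719
At α=0.1: p ≥ α → fail to reject H₀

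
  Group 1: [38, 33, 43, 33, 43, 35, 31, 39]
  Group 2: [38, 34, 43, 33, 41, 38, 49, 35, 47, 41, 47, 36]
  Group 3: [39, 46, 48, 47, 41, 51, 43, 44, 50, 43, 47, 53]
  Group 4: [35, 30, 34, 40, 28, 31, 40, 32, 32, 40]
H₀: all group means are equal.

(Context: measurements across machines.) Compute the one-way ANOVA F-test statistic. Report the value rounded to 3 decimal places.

test statistic = 12.709

Group means [36.88, 40.17, 46.00, 34.20], grand mean 39.786
SSB = Σnᵢ(x̄ᵢ−x̄)² = 844.930; SSW = ΣΣ(x−x̄ᵢ)² = 842.142
MSB = 844.930/3 = 281.6433; MSW = 842.142/38 = 22.1616
F = MSB/MSW = 12.7086
df = (3, 38)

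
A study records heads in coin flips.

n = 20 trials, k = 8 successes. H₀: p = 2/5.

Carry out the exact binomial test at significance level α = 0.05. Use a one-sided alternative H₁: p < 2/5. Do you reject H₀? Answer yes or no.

reject H₀: no

Exact binomial: n=20, k=8, p₀=2/5=0.4000
P(X≤8) from Σ C(n,i)·p₀^i·(1−p₀)^(n−i)
p-value (one-sided, H₁ less) = 0.59560
At α=0.05: p ≥ α → fail to reject H₀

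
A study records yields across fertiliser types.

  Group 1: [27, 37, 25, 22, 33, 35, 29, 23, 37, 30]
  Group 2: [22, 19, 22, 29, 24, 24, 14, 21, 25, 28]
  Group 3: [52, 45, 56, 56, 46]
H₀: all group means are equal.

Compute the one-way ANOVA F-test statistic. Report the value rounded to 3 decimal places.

Group means [29.80, 22.80, 51.00], grand mean 31.240
SSB = Σnᵢ(x̄ᵢ−x̄)² = 2685.360; SSW = ΣΣ(x−x̄ᵢ)² = 561.200
MSB = 2685.360/2 = 1342.6800; MSW = 561.200/22 = 25.5091
F = MSB/MSW = 52.6354
df = (2, 22)

test statistic = 52.635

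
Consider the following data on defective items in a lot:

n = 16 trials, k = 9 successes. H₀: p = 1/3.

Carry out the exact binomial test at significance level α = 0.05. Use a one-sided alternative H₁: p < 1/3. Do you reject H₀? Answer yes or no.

reject H₀: no

Exact binomial: n=16, k=9, p₀=1/3=0.3333
P(X≤9) from Σ C(n,i)·p₀^i·(1−p₀)^(n−i)
p-value (one-sided, H₁ less) = 0.98405
At α=0.05: p ≥ α → fail to reject H₀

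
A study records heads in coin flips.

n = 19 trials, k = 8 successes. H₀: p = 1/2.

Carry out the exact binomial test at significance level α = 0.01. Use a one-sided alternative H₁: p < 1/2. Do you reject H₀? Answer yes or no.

Exact binomial: n=19, k=8, p₀=1/2=0.5000
P(X≤8) from Σ C(n,i)·p₀^i·(1−p₀)^(n−i)
p-value (one-sided, H₁ less) = 0.32380
At α=0.01: p ≥ α → fail to reject H₀

reject H₀: no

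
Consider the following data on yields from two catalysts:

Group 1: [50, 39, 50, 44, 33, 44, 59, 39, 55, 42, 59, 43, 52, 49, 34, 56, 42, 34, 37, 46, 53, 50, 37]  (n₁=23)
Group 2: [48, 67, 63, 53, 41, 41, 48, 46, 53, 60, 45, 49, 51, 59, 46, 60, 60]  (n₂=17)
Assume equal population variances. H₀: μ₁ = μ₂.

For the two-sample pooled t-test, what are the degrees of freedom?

df = n₁ + n₂ − 2 = 23 + 17 − 2 = 38

degrees of freedom = 38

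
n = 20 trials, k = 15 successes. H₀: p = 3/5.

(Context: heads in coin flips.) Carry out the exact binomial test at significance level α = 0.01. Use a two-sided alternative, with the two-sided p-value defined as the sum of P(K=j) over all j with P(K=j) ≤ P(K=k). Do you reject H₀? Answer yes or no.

Exact binomial: n=20, k=15, p₀=3/5=0.6000
P(X=j) = C(n,j)·p₀^j·(1−p₀)^(n−j); p = Σ P(X=j) over j with P(X=j) ≤ P(X=15)
p-value (two-sided) = 0.25312
At α=0.01: p ≥ α → fail to reject H₀

reject H₀: no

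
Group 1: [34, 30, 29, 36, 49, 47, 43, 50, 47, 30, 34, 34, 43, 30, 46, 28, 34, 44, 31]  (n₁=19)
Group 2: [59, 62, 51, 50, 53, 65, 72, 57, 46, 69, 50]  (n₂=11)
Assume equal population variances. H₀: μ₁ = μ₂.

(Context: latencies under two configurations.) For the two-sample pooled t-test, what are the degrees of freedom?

df = n₁ + n₂ − 2 = 19 + 11 − 2 = 28

degrees of freedom = 28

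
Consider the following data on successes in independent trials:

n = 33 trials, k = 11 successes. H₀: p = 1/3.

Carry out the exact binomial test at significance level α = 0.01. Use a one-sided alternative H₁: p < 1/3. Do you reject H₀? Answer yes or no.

reject H₀: no

Exact binomial: n=33, k=11, p₀=1/3=0.3333
P(X≤11) from Σ C(n,i)·p₀^i·(1−p₀)^(n−i)
p-value (one-sided, H₁ less) = 0.58091
At α=0.01: p ≥ α → fail to reject H₀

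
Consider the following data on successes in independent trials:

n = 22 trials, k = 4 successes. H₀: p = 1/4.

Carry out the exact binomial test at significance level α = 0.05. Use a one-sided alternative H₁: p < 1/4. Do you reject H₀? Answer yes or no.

Exact binomial: n=22, k=4, p₀=1/4=0.2500
P(X≤4) from Σ C(n,i)·p₀^i·(1−p₀)^(n−i)
p-value (one-sided, H₁ less) = 0.32349
At α=0.05: p ≥ α → fail to reject H₀

reject H₀: no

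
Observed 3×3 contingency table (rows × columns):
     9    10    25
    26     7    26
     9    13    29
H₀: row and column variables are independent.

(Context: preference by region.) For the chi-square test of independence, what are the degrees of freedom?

degrees of freedom = 4

df = (r−1)(c−1) = (3−1)·(3−1) = 4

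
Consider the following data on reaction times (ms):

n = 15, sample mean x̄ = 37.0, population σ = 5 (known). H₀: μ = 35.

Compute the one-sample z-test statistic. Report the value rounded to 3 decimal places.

test statistic = 1.549

SE = σ/√n = 5/√15 = 1.2910
z = (x̄−μ₀)/SE = (37.0−35)/1.2910 = 1.5492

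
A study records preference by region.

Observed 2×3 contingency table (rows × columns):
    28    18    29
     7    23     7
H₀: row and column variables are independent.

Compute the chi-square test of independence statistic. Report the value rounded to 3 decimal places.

Row totals [75, 37], col totals [35, 41, 36], n=112
χ² = (28−23.44)²/23.44 + (18−27.46)²/27.46 + (29−24.11)²/24.11 + (7−11.56)²/11.56 + (23−13.54)²/13.54 + (7−11.89)²/11.89 = 15.5516
df = 2

test statistic = 15.552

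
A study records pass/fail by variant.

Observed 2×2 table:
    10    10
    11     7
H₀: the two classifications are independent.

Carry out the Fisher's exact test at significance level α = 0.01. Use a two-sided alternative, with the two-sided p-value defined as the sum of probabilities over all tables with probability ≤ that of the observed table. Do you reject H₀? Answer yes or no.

Margins: r₁=20, r₂=18, c₁=21, c₂=17, n=38
p_obs = C(20,10)·C(18,11)/C(38,21); sum pmf over tables with pmf ≤ p_obs
p-value (two-sided) = 0.53184
At α=0.01: p ≥ α → fail to reject H₀

reject H₀: no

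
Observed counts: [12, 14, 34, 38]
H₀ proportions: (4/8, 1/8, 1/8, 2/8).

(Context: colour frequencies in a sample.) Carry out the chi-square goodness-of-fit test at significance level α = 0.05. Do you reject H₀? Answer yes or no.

reject H₀: yes

n = 98; E_i = n·p_i = [49.00, 12.25, 12.25, 24.50]
χ² = (12−49.00)²/49.00 + (14−12.25)²/12.25 + (34−12.25)²/12.25 + (38−24.50)²/24.50 = 74.2449
df = 3
p-value (upper-tail) = 0.00000
At α=0.05: p < α → reject H₀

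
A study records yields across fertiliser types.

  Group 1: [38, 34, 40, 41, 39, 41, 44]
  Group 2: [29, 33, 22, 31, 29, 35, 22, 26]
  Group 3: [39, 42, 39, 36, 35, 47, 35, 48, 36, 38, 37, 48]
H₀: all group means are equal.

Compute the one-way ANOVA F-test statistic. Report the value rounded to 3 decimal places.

Group means [39.57, 28.38, 40.00], grand mean 36.444
SSB = Σnᵢ(x̄ᵢ−x̄)² = 741.077; SSW = ΣΣ(x−x̄ᵢ)² = 495.589
MSB = 741.077/2 = 370.5387; MSW = 495.589/24 = 20.6496
F = MSB/MSW = 17.9442
df = (2, 24)

test statistic = 17.944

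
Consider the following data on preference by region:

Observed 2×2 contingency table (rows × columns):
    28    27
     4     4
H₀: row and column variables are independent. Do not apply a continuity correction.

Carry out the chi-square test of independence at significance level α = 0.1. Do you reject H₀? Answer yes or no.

reject H₀: no

Row totals [55, 8], col totals [32, 31], n=63
χ² = (28−27.94)²/27.94 + (27−27.06)²/27.06 + (4−4.06)²/4.06 + (4−3.94)²/3.94 = 0.0023
df = 1
p-value (upper-tail) = 0.96167
At α=0.1: p ≥ α → fail to reject H₀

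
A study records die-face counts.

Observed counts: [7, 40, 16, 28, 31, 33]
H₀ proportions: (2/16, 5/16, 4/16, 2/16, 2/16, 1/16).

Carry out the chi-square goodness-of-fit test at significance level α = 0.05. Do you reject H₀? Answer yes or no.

reject H₀: yes

n = 155; E_i = n·p_i = [19.38, 48.44, 38.75, 19.38, 19.38, 9.69]
χ² = (7−19.38)²/19.38 + (40−48.44)²/48.44 + (16−38.75)²/38.75 + (28−19.38)²/19.38 + (31−19.38)²/19.38 + (33−9.69)²/9.69 = 89.6452
df = 5
p-value (upper-tail) = 0.00000
At α=0.05: p < α → reject H₀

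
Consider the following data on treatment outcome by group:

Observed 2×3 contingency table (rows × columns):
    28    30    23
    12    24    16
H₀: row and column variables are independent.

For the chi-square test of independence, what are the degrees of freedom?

degrees of freedom = 2

df = (r−1)(c−1) = (2−1)·(3−1) = 2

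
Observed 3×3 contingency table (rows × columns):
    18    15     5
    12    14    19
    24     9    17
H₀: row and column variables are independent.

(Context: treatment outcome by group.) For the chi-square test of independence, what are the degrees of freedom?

degrees of freedom = 4

df = (r−1)(c−1) = (3−1)·(3−1) = 4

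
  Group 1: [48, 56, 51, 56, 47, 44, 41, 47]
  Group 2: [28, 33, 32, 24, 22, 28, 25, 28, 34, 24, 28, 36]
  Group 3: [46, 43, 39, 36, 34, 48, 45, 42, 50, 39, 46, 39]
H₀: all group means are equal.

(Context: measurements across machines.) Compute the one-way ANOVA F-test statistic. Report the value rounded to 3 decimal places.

test statistic = 46.887

Group means [48.75, 28.50, 42.25], grand mean 38.719
SSB = Σnᵢ(x̄ᵢ−x̄)² = 2207.719; SSW = ΣΣ(x−x̄ᵢ)² = 682.750
MSB = 2207.719/2 = 1103.8594; MSW = 682.750/29 = 23.5431
F = MSB/MSW = 46.8867
df = (2, 29)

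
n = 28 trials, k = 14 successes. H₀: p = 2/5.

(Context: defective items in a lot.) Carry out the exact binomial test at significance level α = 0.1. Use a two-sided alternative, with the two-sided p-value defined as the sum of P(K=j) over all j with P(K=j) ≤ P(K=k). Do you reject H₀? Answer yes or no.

Exact binomial: n=28, k=14, p₀=2/5=0.4000
P(X=j) = C(n,j)·p₀^j·(1−p₀)^(n−j); p = Σ P(X=j) over j with P(X=j) ≤ P(X=14)
p-value (two-sided) = 0.33533
At α=0.1: p ≥ α → fail to reject H₀

reject H₀: no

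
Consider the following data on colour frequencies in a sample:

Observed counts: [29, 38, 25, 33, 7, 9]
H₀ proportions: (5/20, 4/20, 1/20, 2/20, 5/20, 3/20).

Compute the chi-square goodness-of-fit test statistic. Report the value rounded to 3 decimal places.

test statistic = 105.170

n = 141; E_i = n·p_i = [35.25, 28.20, 7.05, 14.10, 35.25, 21.15]
χ² = (29−35.25)²/35.25 + (38−28.20)²/28.20 + (25−7.05)²/7.05 + (33−14.10)²/14.10 + (7−35.25)²/35.25 + (9−21.15)²/21.15 = 105.1702
df = 5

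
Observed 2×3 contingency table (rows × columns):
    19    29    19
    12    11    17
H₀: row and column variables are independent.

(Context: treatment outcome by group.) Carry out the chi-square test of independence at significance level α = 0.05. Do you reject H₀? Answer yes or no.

Row totals [67, 40], col totals [31, 40, 36], n=107
χ² = (19−19.41)²/19.41 + (29−25.05)²/25.05 + (19−22.54)²/22.54 + (12−11.59)²/11.59 + (11−14.95)²/14.95 + (17−13.46)²/13.46 = 3.1812
df = 2
p-value (upper-tail) = 0.20380
At α=0.05: p ≥ α → fail to reject H₀

reject H₀: no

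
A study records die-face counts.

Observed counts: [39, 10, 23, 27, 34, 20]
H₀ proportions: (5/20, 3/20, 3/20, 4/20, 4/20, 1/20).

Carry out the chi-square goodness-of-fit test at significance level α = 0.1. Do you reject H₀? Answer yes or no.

reject H₀: yes

n = 153; E_i = n·p_i = [38.25, 22.95, 22.95, 30.60, 30.60, 7.65]
χ² = (39−38.25)²/38.25 + (10−22.95)²/22.95 + (23−22.95)²/22.95 + (27−30.60)²/30.60 + (34−30.60)²/30.60 + (20−7.65)²/7.65 = 28.0610
df = 5
p-value (upper-tail) = 0.00004
At α=0.1: p < α → reject H₀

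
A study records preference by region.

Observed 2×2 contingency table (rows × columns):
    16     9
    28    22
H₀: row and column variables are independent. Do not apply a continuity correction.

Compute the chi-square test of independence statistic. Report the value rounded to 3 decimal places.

Row totals [25, 50], col totals [44, 31], n=75
χ² = (16−14.67)²/14.67 + (9−10.33)²/10.33 + (28−29.33)²/29.33 + (22−20.67)²/20.67 = 0.4399
df = 1

test statistic = 0.440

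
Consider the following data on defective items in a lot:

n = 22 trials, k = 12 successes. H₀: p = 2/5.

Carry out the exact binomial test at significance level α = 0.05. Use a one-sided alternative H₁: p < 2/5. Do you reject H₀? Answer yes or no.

Exact binomial: n=22, k=12, p₀=2/5=0.4000
P(X≤12) from Σ C(n,i)·p₀^i·(1−p₀)^(n−i)
p-value (one-sided, H₁ less) = 0.94489
At α=0.05: p ≥ α → fail to reject H₀

reject H₀: no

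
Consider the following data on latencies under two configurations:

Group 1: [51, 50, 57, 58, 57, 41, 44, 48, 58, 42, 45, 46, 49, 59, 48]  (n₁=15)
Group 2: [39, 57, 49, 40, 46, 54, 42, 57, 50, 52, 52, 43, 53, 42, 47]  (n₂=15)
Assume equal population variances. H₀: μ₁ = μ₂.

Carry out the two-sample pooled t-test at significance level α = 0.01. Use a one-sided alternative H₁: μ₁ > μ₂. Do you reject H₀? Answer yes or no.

reject H₀: no

x̄₁=50.200, s₁=6.201, n₁=15
x̄₂=48.200, s₂=6.014, n₂=15
s_p² = [14·6.201² + 14·6.014²]/28 = 37.3143
SE = √(s_p²·(1/15+1/15)) = 2.2305
t = (50.200−48.200)/2.2305 = 0.8967
df = 28
p-value (one-sided, H₁ greater) = 0.18878
At α=0.01: p ≥ α → fail to reject H₀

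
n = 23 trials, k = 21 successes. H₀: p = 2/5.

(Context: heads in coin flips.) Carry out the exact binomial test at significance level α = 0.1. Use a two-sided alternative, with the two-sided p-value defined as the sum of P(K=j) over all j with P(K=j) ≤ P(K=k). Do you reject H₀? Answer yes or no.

reject H₀: yes

Exact binomial: n=23, k=21, p₀=2/5=0.4000
P(X=j) = C(n,j)·p₀^j·(1−p₀)^(n−j); p = Σ P(X=j) over j with P(X=j) ≤ P(X=21)
p-value (two-sided) = 0.00000
At α=0.1: p < α → reject H₀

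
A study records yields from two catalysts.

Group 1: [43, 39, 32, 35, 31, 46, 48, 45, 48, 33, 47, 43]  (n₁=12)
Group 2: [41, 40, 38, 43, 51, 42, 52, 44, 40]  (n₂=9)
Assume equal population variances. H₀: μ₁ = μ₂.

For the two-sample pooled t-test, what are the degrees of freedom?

degrees of freedom = 19

df = n₁ + n₂ − 2 = 12 + 9 − 2 = 19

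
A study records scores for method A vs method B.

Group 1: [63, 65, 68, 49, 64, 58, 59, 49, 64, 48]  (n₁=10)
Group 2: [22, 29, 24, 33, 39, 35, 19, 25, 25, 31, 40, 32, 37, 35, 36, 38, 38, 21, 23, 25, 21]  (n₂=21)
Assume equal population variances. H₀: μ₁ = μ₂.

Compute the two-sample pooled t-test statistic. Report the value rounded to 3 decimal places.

x̄₁=58.700, s₁=7.484, n₁=10
x̄₂=29.905, s₂=6.949, n₂=21
s_p² = [9·7.484² + 20·6.949²]/29 = 50.6865
SE = √(s_p²·(1/10+1/21)) = 2.7354
t = (58.700−29.905)/2.7354 = 10.5270
df = 29

test statistic = 10.527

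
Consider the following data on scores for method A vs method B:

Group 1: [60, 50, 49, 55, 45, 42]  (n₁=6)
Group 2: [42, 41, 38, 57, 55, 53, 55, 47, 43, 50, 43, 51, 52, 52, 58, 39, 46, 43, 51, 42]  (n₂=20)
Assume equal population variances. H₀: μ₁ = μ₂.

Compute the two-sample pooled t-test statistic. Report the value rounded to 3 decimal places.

x̄₁=50.167, s₁=6.555, n₁=6
x̄₂=47.900, s₂=6.240, n₂=20
s_p² = [5·6.555² + 19·6.240²]/24 = 39.7764
SE = √(s_p²·(1/6+1/20)) = 2.9357
t = (50.167−47.900)/2.9357 = 0.7721
df = 24

test statistic = 0.772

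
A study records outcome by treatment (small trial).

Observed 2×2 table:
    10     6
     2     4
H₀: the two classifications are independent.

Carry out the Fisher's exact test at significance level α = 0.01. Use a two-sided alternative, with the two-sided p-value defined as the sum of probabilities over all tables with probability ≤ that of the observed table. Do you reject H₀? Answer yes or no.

reject H₀: no

Margins: r₁=16, r₂=6, c₁=12, c₂=10, n=22
p_obs = C(16,10)·C(6,2)/C(22,12); sum pmf over tables with pmf ≤ p_obs
p-value (two-sided) = 0.34763
At α=0.01: p ≥ α → fail to reject H₀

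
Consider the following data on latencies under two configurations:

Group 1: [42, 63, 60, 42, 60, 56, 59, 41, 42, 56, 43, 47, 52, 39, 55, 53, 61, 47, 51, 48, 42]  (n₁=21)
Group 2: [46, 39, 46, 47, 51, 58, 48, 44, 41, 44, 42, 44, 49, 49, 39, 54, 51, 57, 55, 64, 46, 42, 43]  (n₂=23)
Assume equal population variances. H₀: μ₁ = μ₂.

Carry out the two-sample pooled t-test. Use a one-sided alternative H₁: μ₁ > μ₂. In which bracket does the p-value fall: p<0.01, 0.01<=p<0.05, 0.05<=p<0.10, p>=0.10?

p-value bracket: p>=0.10

x̄₁=50.429, s₁=7.769, n₁=21
x̄₂=47.783, s₂=6.431, n₂=23
s_p² = [20·7.769² + 22·6.431²]/42 = 50.4061
SE = √(s_p²·(1/21+1/23)) = 2.1429
t = (50.429−47.783)/2.1429 = 1.2348
df = 42
p-value (one-sided, H₁ greater) = 0.11189
→ bracket: p>=0.10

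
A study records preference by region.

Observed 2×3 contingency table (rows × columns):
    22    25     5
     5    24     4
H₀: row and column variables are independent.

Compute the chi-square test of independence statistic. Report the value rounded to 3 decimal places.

test statistic = 6.935

Row totals [52, 33], col totals [27, 49, 9], n=85
χ² = (22−16.52)²/16.52 + (25−29.98)²/29.98 + (5−5.51)²/5.51 + (5−10.48)²/10.48 + (24−19.02)²/19.02 + (4−3.49)²/3.49 = 6.9347
df = 2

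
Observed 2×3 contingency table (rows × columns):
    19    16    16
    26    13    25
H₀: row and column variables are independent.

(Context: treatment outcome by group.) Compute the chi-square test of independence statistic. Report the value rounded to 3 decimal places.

test statistic = 1.930

Row totals [51, 64], col totals [45, 29, 41], n=115
χ² = (19−19.96)²/19.96 + (16−12.86)²/12.86 + (16−18.18)²/18.18 + (26−25.04)²/25.04 + (13−16.14)²/16.14 + (25−22.82)²/22.82 = 1.9299
df = 2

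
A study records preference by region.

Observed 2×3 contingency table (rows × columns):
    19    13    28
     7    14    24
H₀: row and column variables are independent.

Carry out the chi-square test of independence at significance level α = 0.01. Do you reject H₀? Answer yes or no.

reject H₀: no

Row totals [60, 45], col totals [26, 27, 52], n=105
χ² = (19−14.86)²/14.86 + (13−15.43)²/15.43 + (28−29.71)²/29.71 + (7−11.14)²/11.14 + (14−11.57)²/11.57 + (24−22.29)²/22.29 = 3.8183
df = 2
p-value (upper-tail) = 0.14821
At α=0.01: p ≥ α → fail to reject H₀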